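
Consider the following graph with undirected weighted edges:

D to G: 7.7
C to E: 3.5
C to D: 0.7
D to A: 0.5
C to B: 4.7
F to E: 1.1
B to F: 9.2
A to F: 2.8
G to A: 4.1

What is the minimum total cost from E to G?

Shortest distances from E:
E: 0
F: 1.1  (via E)
C: 3.5  (via E)
A: 3.9  (via F)
D: 4.2  (via C)
G: 8  (via A)
Shortest route: E–F–A–G = 8.

8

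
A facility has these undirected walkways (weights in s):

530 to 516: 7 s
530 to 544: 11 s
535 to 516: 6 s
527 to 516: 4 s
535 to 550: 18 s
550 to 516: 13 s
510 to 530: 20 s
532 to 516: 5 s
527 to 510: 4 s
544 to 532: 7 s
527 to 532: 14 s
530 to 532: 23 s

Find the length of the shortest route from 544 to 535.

18 s

Compare a few routes:
544 - 530 - 516 - 535: 11+7+6 = 24
544 - 532 - 516 - 535: 7+5+6 = 18
544 - 532 - 516 - 550 - 535: 7+5+13+18 = 43
544 - 532 - 527 - 516 - 535: 7+14+4+6 = 31
Cheapest is 544 - 532 - 516 - 535 at 18 s.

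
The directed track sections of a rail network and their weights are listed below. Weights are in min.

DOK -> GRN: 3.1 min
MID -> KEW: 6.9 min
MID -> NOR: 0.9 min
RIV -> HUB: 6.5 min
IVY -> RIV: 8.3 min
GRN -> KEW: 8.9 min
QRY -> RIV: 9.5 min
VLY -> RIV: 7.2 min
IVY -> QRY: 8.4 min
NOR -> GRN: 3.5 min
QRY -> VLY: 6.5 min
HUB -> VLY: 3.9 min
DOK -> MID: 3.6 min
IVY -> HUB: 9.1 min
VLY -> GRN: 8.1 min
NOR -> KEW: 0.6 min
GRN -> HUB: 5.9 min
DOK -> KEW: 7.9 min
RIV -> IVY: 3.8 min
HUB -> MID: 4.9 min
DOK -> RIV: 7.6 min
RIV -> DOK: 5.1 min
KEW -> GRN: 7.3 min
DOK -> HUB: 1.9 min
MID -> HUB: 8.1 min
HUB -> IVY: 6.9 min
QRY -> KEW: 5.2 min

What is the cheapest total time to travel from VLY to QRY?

Running Dijkstra from VLY:
VLY: 0
RIV: 7.2  (via VLY)
GRN: 8.1  (via VLY)
IVY: 11  (via RIV)
DOK: 12.3  (via RIV)
HUB: 13.7  (via RIV)
MID: 15.9  (via DOK)
NOR: 16.8  (via MID)
KEW: 17  (via GRN)
QRY: 19.4  (via IVY)
Shortest route: VLY–RIV–IVY–QRY = 19.4 min.

19.4 min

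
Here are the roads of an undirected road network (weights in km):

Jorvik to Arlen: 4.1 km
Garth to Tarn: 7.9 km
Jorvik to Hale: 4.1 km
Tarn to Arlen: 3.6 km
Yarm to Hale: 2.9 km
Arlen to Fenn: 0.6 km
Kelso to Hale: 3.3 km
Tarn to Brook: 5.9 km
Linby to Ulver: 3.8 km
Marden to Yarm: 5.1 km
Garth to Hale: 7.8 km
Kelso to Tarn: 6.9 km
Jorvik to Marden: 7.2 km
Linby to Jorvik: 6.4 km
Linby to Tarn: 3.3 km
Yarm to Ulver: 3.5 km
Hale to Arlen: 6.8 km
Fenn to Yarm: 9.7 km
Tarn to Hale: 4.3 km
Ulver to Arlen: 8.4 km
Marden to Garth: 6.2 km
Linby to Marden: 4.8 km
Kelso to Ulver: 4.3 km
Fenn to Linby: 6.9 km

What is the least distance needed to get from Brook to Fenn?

Settle nodes by increasing distance from Brook:
Brook: 0
Tarn: 5.9  (via Brook)
Linby: 9.2  (via Tarn)
Arlen: 9.5  (via Tarn)
Fenn: 10.1  (via Arlen)
Shortest route: Brook → Tarn → Arlen → Fenn = 10.1 km.

10.1 km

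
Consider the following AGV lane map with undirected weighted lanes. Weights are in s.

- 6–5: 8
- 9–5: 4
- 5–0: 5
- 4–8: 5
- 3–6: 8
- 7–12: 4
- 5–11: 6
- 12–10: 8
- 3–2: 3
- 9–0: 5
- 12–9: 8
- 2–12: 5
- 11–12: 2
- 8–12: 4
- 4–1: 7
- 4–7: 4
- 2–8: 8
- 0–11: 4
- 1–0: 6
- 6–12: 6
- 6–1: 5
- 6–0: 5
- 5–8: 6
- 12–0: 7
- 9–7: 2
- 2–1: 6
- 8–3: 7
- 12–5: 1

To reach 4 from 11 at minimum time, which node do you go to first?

12

Enumerating some paths:
11 - 12 - 8 - 4: 2+4+5 = 11
11 - 12 - 7 - 4: 2+4+4 = 10
Cheapest is 11 - 12 - 7 - 4 at 10 s.
So from 11 the first move is to 12.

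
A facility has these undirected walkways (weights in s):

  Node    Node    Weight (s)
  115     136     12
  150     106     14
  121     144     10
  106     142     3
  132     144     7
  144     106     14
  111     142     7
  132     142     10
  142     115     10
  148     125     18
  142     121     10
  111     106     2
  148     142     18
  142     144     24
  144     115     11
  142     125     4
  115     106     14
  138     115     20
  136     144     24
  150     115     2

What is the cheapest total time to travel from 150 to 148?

30 s

Settle nodes by increasing distance from 150:
150: 0
115: 2  (via 150)
142: 12  (via 115)
144: 13  (via 115)
136: 14  (via 115)
106: 14  (via 150)
111: 16  (via 106)
125: 16  (via 142)
132: 20  (via 144)
138: 22  (via 115)
121: 22  (via 142)
148: 30  (via 142)
Shortest route: 150–115–142–148 = 30 s.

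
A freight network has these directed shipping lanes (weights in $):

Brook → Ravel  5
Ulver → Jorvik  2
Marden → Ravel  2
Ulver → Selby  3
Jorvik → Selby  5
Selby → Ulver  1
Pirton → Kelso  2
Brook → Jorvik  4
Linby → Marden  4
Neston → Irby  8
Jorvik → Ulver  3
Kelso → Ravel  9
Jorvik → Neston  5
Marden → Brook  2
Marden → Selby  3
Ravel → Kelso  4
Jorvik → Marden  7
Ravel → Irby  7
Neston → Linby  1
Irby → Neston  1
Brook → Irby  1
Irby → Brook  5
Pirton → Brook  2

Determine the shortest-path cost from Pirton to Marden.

$9

Enumerating some paths:
Pirton–Brook–Jorvik–Neston–Linby–Marden: 2+4+5+1+4 = 16
Pirton–Brook–Jorvik–Marden: 2+4+7 = 13
Pirton–Brook–Ravel–Irby–Neston–Linby–Marden: 2+5+7+1+1+4 = 20
Pirton–Brook–Irby–Neston–Linby–Marden: 2+1+1+1+4 = 9
The minimum is $9 via Pirton–Brook–Irby–Neston–Linby–Marden.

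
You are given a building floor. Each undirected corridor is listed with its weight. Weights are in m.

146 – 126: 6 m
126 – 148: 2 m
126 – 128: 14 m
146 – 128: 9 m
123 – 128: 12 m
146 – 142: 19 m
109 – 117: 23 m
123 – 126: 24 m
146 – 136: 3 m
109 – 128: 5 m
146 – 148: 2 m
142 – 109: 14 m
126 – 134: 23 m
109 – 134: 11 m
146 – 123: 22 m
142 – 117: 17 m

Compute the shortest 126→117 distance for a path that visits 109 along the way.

Best 126 to 109: 126–148–146–128–109 costing 18
Shortest 109→117: 109–117 = 23
Total via 109: 18 + 23 = 41 m.

41 m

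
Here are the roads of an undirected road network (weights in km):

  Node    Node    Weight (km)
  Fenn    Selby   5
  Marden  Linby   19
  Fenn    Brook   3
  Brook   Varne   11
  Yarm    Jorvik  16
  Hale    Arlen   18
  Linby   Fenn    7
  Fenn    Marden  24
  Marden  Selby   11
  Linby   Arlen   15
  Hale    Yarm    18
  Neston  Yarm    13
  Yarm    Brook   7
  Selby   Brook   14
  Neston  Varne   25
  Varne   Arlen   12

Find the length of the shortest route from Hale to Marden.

44 km

Shortest distances from Hale:
Hale: 0
Arlen: 18  (via Hale)
Yarm: 18  (via Hale)
Brook: 25  (via Yarm)
Fenn: 28  (via Brook)
Varne: 30  (via Arlen)
Neston: 31  (via Yarm)
Linby: 33  (via Arlen)
Selby: 33  (via Fenn)
Jorvik: 34  (via Yarm)
Marden: 44  (via Selby)
Shortest route: Hale–Yarm–Brook–Fenn–Selby–Marden = 44 km.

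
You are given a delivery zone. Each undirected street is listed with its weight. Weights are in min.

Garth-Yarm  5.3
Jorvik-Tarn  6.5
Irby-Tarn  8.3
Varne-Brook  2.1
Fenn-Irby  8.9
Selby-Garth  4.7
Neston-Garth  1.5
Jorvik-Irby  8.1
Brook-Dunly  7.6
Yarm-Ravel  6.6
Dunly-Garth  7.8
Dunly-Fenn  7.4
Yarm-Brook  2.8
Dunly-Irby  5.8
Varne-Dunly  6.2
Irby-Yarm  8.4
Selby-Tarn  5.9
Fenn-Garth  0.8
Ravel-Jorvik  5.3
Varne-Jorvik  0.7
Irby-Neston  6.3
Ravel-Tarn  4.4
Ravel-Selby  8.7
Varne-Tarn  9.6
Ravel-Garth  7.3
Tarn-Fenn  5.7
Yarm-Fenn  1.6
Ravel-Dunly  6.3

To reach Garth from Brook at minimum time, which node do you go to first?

Yarm

Candidate routes:
Brook → Yarm → Fenn → Garth: 2.8+1.6+0.8 = 5.2
Brook → Yarm → Garth: 2.8+5.3 = 8.1
Cheapest is Brook → Yarm → Fenn → Garth at 5.2 min.
So from Brook the first move is to Yarm.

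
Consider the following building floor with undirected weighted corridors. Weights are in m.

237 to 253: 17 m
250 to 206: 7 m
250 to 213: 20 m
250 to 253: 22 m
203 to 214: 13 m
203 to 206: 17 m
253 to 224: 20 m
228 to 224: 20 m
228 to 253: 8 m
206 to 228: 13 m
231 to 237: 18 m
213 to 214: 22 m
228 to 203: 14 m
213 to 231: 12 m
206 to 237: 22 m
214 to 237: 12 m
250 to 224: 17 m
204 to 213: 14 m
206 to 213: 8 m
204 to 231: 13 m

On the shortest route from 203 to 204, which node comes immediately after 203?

Compare a few routes:
203 - 214 - 213 - 204: 13+22+14 = 49
203 - 206 - 213 - 204: 17+8+14 = 39
The minimum is 39 m via 203 - 206 - 213 - 204.
So from 203 the first move is to 206.

206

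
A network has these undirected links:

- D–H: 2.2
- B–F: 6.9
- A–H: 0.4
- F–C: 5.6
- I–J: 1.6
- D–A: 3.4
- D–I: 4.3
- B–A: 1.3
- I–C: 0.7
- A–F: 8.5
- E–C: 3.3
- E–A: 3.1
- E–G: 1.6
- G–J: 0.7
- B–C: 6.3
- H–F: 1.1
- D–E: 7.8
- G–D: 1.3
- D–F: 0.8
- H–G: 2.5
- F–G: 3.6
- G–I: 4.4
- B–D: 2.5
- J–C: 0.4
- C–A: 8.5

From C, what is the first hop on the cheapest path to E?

J

Enumerating some paths:
C - I - G - E: 0.7+4.4+1.6 = 6.7
C - I - J - G - E: 0.7+1.6+0.7+1.6 = 4.6
C - E: 3.3 = 3.3
C - J - G - E: 0.4+0.7+1.6 = 2.7
The minimum is 2.7 via C - J - G - E.
So from C the first move is to J.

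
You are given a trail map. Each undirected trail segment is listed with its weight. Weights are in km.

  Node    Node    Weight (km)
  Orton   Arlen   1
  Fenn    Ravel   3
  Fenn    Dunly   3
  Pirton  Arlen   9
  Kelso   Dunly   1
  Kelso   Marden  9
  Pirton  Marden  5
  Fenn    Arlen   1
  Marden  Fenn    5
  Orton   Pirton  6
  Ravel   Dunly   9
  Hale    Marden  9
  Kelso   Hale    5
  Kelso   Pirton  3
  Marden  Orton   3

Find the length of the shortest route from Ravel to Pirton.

10 km

Settle nodes by increasing distance from Ravel:
Ravel: 0
Fenn: 3  (via Ravel)
Arlen: 4  (via Fenn)
Orton: 5  (via Arlen)
Dunly: 6  (via Fenn)
Kelso: 7  (via Dunly)
Marden: 8  (via Fenn)
Pirton: 10  (via Kelso)
Shortest route: Ravel–Fenn–Dunly–Kelso–Pirton = 10 km.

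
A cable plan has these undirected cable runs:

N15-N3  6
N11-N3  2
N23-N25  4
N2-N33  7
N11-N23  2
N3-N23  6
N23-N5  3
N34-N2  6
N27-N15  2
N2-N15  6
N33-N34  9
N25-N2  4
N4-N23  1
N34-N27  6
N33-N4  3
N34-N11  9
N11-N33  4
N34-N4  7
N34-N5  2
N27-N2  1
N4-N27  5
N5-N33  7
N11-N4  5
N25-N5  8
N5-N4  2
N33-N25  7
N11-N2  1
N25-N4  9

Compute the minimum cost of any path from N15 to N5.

Compare a few routes:
N15 - N27 - N2 - N11 - N23 - N5: 2+1+1+2+3 = 9
N15 - N27 - N4 - N23 - N5: 2+5+1+3 = 11
N15 - N27 - N34 - N5: 2+6+2 = 10
Cheapest is N15 - N27 - N2 - N11 - N23 - N5 at 9.

9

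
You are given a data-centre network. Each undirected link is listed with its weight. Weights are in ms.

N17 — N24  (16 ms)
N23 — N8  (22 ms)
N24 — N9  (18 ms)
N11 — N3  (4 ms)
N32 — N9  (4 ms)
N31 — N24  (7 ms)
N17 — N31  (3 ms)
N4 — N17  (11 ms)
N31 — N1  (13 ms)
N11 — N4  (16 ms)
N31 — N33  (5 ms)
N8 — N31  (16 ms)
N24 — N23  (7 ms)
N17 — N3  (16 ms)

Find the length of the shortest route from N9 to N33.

Running Dijkstra from N9:
N9: 0
N32: 4  (via N9)
N24: 18  (via N9)
N23: 25  (via N24)
N31: 25  (via N24)
N17: 28  (via N31)
N33: 30  (via N31)
Shortest route: N9 → N24 → N31 → N33 = 30 ms.

30 ms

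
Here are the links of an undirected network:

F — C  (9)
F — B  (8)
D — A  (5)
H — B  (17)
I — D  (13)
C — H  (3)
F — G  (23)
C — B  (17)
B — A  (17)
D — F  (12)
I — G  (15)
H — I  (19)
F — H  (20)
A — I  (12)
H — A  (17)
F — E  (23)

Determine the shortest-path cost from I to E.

Settle nodes by increasing distance from I:
I: 0
A: 12  (via I)
D: 13  (via I)
G: 15  (via I)
H: 19  (via I)
C: 22  (via H)
F: 25  (via D)
B: 29  (via A)
E: 48  (via F)
Shortest route: I → D → F → E = 48.

48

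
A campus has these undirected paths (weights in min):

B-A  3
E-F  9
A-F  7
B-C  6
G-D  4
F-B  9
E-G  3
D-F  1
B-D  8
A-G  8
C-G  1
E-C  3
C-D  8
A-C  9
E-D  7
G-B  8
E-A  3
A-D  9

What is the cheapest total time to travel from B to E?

Enumerating some paths:
B–C–E: 6+3 = 9
B–A–E: 3+3 = 6
B–C–G–E: 6+1+3 = 10
Cheapest is B–A–E at 6 min.

6 min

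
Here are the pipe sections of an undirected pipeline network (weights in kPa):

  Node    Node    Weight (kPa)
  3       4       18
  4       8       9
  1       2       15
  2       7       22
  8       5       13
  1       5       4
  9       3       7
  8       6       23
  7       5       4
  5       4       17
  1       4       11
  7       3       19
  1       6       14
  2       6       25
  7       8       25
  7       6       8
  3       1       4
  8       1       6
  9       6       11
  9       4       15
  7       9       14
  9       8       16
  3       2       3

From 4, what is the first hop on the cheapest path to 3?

Candidate routes:
4 - 1 - 3: 11+4 = 15
4 - 8 - 1 - 3: 9+6+4 = 19
4 - 3: 18 = 18
The minimum is 15 kPa via 4 - 1 - 3.
So from 4 the first move is to 1.

1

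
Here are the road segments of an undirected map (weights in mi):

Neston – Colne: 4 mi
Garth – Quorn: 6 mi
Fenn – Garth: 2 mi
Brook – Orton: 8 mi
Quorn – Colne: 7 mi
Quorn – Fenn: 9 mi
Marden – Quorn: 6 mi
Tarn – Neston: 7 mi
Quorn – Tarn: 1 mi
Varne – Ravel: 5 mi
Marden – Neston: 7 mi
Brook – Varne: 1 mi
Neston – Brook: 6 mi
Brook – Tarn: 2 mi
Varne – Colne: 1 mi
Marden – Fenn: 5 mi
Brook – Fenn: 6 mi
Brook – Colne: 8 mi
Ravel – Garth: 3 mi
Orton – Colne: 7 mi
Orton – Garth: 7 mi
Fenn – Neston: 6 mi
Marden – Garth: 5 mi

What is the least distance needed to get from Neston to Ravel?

10 mi

Enumerating some paths:
Neston → Brook → Varne → Ravel: 6+1+5 = 12
Neston → Fenn → Garth → Ravel: 6+2+3 = 11
Neston → Colne → Varne → Ravel: 4+1+5 = 10
The minimum is 10 mi via Neston → Colne → Varne → Ravel.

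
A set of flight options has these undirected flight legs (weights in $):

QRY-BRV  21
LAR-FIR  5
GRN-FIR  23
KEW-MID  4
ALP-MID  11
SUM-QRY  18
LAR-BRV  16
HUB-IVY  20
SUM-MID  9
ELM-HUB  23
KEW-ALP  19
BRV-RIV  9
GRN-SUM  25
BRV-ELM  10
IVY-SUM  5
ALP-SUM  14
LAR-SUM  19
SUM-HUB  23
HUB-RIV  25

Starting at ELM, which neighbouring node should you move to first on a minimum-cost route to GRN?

Enumerating some paths:
ELM → HUB → SUM → GRN: 23+23+25 = 71
ELM → BRV → LAR → FIR → GRN: 10+16+5+23 = 54
ELM → BRV → LAR → SUM → GRN: 10+16+19+25 = 70
Cheapest is ELM → BRV → LAR → FIR → GRN at $54.
So from ELM the first move is to BRV.

BRV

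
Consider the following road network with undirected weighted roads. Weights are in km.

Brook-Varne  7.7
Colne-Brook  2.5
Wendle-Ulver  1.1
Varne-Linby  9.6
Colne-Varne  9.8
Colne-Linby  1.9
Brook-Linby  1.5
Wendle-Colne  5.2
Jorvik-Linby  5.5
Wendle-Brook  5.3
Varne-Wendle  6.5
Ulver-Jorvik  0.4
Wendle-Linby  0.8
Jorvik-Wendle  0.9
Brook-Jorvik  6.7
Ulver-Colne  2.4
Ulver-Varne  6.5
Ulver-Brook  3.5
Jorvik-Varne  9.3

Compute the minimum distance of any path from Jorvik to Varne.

Enumerating some paths:
Jorvik - Ulver - Varne: 0.4+6.5 = 6.9
Jorvik - Ulver - Wendle - Varne: 0.4+1.1+6.5 = 8
Jorvik - Wendle - Varne: 0.9+6.5 = 7.4
The minimum is 6.9 km via Jorvik - Ulver - Varne.

6.9 km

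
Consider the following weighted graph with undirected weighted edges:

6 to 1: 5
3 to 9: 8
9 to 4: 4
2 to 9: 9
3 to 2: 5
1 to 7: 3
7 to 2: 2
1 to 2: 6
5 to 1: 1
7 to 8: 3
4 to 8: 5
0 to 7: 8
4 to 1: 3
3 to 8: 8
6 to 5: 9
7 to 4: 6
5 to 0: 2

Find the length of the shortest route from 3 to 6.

Enumerating some paths:
3–8–7–1–6: 8+3+3+5 = 19
3–2–1–6: 5+6+5 = 16
3–2–7–1–6: 5+2+3+5 = 15
The minimum is 15 via 3–2–7–1–6.

15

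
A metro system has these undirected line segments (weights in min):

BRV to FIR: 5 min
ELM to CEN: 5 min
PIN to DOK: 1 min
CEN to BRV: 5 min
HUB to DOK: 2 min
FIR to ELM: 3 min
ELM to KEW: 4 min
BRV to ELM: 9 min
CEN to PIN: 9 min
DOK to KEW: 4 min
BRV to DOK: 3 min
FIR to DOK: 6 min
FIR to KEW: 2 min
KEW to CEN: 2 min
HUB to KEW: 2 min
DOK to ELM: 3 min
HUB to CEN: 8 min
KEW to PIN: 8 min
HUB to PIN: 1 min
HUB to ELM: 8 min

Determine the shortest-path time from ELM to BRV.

6 min

Compare a few routes:
ELM → FIR → BRV: 3+5 = 8
ELM → DOK → BRV: 3+3 = 6
The minimum is 6 min via ELM → DOK → BRV.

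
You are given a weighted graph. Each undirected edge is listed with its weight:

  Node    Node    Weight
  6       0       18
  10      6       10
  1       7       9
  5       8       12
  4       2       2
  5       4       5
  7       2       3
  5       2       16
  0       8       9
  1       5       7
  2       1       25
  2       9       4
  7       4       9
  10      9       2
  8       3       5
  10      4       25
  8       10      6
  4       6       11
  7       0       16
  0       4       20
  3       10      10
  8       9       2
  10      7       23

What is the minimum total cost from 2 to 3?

Shortest distances from 2:
2: 0
4: 2  (via 2)
7: 3  (via 2)
9: 4  (via 2)
8: 6  (via 9)
10: 6  (via 9)
5: 7  (via 4)
3: 11  (via 8)
Shortest route: 2–9–8–3 = 11.

11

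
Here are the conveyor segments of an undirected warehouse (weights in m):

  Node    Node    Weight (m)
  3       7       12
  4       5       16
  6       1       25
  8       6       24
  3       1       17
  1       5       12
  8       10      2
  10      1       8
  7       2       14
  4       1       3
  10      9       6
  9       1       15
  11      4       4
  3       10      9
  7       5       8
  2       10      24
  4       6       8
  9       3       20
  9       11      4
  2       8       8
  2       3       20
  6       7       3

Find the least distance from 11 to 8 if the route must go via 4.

17 m

Shortest 11→4: 11 → 4 = 4
Best 4 to 8: 4 → 1 → 10 → 8 costing 13
Total via 4: 4 + 13 = 17 m.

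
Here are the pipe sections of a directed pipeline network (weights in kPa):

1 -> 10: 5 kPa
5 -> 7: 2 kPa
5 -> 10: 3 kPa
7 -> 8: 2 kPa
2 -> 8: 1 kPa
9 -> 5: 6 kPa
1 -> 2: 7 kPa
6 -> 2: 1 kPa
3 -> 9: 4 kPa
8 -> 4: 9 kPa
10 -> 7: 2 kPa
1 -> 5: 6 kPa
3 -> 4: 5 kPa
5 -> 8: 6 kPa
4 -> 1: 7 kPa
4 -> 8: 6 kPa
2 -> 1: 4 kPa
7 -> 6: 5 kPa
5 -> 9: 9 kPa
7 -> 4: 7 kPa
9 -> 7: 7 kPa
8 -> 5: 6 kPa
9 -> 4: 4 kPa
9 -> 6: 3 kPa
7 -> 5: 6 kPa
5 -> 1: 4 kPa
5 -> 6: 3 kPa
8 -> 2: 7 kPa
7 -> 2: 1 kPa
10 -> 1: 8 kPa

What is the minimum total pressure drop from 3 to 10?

Enumerating some paths:
3 - 9 - 6 - 2 - 1 - 10: 4+3+1+4+5 = 17
3 - 9 - 5 - 10: 4+6+3 = 13
Cheapest is 3 - 9 - 5 - 10 at 13 kPa.

13 kPa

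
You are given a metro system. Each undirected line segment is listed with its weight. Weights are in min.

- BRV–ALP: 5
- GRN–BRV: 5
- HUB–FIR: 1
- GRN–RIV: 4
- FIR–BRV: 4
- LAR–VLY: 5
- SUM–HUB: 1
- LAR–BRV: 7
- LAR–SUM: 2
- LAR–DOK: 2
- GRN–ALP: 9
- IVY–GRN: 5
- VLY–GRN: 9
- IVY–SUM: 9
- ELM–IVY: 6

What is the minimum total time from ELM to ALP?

Shortest distances from ELM:
ELM: 0
IVY: 6  (via ELM)
GRN: 11  (via IVY)
RIV: 15  (via GRN)
SUM: 15  (via IVY)
BRV: 16  (via GRN)
HUB: 16  (via SUM)
FIR: 17  (via HUB)
LAR: 17  (via SUM)
DOK: 19  (via LAR)
VLY: 20  (via GRN)
ALP: 20  (via GRN)
Shortest route: ELM–IVY–GRN–ALP = 20 min.

20 min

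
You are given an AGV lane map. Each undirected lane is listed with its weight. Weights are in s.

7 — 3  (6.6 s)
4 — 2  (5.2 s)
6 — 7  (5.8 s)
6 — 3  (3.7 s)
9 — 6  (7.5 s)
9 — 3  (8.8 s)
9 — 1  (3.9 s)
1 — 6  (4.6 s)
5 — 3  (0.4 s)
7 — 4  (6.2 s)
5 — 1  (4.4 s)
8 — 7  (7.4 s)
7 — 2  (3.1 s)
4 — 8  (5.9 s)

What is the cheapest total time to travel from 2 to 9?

16.4 s

Candidate routes:
2 → 7 → 3 → 9: 3.1+6.6+8.8 = 18.5
2 → 7 → 3 → 5 → 1 → 9: 3.1+6.6+0.4+4.4+3.9 = 18.4
2 → 7 → 6 → 9: 3.1+5.8+7.5 = 16.4
2 → 7 → 6 → 1 → 9: 3.1+5.8+4.6+3.9 = 17.4
The minimum is 16.4 s via 2 → 7 → 6 → 9.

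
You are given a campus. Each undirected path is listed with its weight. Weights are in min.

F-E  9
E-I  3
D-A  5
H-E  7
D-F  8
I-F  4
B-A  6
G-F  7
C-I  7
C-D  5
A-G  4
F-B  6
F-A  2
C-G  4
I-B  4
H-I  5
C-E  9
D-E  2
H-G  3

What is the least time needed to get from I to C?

Enumerating some paths:
I - E - C: 3+9 = 12
I - C: 7 = 7
I - E - D - C: 3+2+5 = 10
I - H - G - C: 5+3+4 = 12
Cheapest is I - C at 7 min.

7 min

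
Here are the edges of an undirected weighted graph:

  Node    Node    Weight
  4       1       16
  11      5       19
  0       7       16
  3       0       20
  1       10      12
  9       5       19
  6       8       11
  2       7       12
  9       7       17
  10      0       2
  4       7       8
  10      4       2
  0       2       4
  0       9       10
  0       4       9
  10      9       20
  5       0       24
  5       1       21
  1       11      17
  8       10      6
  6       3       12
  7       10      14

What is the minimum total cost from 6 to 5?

43

Enumerating some paths:
6–8–10–4–0–5: 11+6+2+9+24 = 52
6–8–10–0–5: 11+6+2+24 = 43
6–8–10–1–5: 11+6+12+21 = 50
6–8–10–0–9–5: 11+6+2+10+19 = 48
The minimum is 43 via 6–8–10–0–5.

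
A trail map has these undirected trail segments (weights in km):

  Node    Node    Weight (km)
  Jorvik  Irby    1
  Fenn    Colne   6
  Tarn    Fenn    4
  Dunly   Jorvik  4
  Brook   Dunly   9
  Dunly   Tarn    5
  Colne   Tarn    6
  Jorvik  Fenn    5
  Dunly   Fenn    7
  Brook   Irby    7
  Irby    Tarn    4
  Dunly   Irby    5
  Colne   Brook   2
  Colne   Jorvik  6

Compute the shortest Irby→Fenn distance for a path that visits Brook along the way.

15 km

Best Irby to Brook: Irby–Brook costing 7
Shortest Brook→Fenn: Brook–Colne–Fenn = 8
Total via Brook: 7 + 8 = 15 km.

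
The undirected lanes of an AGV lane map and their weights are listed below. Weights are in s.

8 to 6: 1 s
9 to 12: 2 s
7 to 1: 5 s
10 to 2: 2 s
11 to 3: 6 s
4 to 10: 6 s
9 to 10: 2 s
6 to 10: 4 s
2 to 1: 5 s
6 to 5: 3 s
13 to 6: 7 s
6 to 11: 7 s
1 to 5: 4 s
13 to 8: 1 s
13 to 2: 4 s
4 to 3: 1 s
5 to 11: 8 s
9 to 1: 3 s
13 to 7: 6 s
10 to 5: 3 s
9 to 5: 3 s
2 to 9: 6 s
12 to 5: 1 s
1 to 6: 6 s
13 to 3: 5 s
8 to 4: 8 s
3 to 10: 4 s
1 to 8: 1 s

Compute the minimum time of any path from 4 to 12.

Running Dijkstra from 4:
4: 0
3: 1  (via 4)
10: 5  (via 3)
13: 6  (via 3)
2: 7  (via 10)
8: 7  (via 13)
9: 7  (via 10)
11: 7  (via 3)
1: 8  (via 8)
5: 8  (via 10)
6: 8  (via 8)
12: 9  (via 9)
Shortest route: 4–3–10–9–12 = 9 s.

9 s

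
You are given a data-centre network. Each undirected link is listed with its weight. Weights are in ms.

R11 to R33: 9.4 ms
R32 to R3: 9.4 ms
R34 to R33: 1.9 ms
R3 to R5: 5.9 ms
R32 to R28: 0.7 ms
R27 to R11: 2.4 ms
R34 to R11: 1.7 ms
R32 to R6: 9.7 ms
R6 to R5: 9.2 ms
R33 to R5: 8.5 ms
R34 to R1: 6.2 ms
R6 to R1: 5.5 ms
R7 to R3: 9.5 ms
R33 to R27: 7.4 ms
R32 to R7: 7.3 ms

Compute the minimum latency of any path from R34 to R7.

Candidate routes:
R34 - R33 - R5 - R3 - R7: 1.9+8.5+5.9+9.5 = 25.8
R34 - R1 - R6 - R32 - R7: 6.2+5.5+9.7+7.3 = 28.7
R34 - R11 - R33 - R5 - R3 - R7: 1.7+9.4+8.5+5.9+9.5 = 35
R34 - R33 - R5 - R3 - R32 - R7: 1.9+8.5+5.9+9.4+7.3 = 33
The minimum is 25.8 ms via R34 - R33 - R5 - R3 - R7.

25.8 ms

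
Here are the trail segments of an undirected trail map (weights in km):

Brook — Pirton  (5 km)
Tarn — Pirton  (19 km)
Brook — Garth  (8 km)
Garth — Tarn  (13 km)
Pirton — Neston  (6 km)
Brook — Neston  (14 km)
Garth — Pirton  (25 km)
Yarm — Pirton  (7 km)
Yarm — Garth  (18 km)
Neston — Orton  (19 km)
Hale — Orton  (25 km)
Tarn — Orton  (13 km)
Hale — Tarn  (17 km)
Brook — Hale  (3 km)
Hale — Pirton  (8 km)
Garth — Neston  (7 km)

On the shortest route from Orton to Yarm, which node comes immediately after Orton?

Enumerating some paths:
Orton - Tarn - Pirton - Yarm: 13+19+7 = 39
Orton - Neston - Pirton - Yarm: 19+6+7 = 32
The minimum is 32 km via Orton - Neston - Pirton - Yarm.
So from Orton the first move is to Neston.

Neston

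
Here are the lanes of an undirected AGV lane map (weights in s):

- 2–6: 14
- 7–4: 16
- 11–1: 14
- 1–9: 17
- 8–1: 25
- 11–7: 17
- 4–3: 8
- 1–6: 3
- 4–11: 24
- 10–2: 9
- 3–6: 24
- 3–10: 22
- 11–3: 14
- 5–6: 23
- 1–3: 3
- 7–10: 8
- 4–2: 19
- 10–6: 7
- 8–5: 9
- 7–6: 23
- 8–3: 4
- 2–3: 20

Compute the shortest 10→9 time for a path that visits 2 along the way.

43 s

Best 10 to 2: 10 → 2 costing 9
Shortest 2→9: 2 → 6 → 1 → 9 = 34
Total via 2: 9 + 34 = 43 s.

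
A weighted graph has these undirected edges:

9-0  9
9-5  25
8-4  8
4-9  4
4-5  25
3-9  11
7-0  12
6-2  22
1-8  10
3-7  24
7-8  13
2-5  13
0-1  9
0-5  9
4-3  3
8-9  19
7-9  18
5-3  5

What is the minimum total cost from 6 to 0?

44

Enumerating some paths:
6 → 2 → 5 → 0: 22+13+9 = 44
6 → 2 → 5 → 3 → 4 → 9 → 0: 22+13+5+3+4+9 = 56
The minimum is 44 via 6 → 2 → 5 → 0.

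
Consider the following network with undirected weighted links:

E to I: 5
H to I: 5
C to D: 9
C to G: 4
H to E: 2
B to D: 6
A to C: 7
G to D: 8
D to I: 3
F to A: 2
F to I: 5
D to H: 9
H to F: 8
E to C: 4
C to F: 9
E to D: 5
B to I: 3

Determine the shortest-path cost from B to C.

12

Compare a few routes:
B–I–H–E–C: 3+5+2+4 = 14
B–D–C: 6+9 = 15
B–I–E–C: 3+5+4 = 12
Cheapest is B–I–E–C at 12.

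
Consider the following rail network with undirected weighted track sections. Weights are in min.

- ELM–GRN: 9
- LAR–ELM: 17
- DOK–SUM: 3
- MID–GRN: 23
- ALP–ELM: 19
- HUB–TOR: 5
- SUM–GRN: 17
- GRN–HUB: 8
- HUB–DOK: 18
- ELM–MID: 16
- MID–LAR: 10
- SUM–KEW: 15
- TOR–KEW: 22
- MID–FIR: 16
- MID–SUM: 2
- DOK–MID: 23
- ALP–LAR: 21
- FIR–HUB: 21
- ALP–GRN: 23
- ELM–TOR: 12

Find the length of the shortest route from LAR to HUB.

33 min

Shortest distances from LAR:
LAR: 0
MID: 10  (via LAR)
SUM: 12  (via MID)
DOK: 15  (via SUM)
ELM: 17  (via LAR)
ALP: 21  (via LAR)
GRN: 26  (via ELM)
FIR: 26  (via MID)
KEW: 27  (via SUM)
TOR: 29  (via ELM)
HUB: 33  (via DOK)
Shortest route: LAR–MID–SUM–DOK–HUB = 33 min.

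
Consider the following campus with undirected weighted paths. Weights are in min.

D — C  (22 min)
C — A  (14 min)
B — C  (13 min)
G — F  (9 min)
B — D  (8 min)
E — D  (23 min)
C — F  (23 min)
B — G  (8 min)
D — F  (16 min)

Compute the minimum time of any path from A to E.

58 min

Compare a few routes:
A–C–D–E: 14+22+23 = 59
A–C–F–D–E: 14+23+16+23 = 76
A–C–B–D–E: 14+13+8+23 = 58
A–C–B–G–F–D–E: 14+13+8+9+16+23 = 83
The minimum is 58 min via A–C–B–D–E.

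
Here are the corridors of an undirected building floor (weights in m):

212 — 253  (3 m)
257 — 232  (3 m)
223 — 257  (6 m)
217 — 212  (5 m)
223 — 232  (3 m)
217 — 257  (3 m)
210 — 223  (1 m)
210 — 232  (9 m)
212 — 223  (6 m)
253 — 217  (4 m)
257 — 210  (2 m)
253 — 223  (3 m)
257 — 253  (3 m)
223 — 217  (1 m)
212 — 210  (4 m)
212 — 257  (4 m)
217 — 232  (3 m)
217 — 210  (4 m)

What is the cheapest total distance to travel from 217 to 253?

4 m

Shortest distances from 217:
217: 0
223: 1  (via 217)
210: 2  (via 223)
232: 3  (via 217)
257: 3  (via 217)
253: 4  (via 217)
Shortest route: 217–253 = 4 m.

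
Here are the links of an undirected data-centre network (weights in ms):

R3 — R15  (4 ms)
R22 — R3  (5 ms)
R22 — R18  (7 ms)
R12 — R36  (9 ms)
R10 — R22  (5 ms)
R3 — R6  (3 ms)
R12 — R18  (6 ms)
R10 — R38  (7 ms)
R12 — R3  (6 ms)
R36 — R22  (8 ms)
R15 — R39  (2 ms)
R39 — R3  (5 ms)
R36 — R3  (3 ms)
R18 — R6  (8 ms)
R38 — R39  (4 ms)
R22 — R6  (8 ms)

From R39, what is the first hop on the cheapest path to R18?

R3

Enumerating some paths:
R39 → R15 → R3 → R6 → R18: 2+4+3+8 = 17
R39 → R3 → R6 → R18: 5+3+8 = 16
R39 → R3 → R22 → R18: 5+5+7 = 17
Cheapest is R39 → R3 → R6 → R18 at 16 ms.
So from R39 the first move is to R3.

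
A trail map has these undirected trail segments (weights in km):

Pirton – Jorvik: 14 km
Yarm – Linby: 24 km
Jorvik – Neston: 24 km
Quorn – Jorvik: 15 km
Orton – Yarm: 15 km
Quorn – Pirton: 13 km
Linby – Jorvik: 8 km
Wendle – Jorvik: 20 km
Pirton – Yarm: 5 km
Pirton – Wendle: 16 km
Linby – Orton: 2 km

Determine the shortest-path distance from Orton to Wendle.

Running Dijkstra from Orton:
Orton: 0
Linby: 2  (via Orton)
Jorvik: 10  (via Linby)
Yarm: 15  (via Orton)
Pirton: 20  (via Yarm)
Quorn: 25  (via Jorvik)
Wendle: 30  (via Jorvik)
Shortest route: Orton → Linby → Jorvik → Wendle = 30 km.

30 km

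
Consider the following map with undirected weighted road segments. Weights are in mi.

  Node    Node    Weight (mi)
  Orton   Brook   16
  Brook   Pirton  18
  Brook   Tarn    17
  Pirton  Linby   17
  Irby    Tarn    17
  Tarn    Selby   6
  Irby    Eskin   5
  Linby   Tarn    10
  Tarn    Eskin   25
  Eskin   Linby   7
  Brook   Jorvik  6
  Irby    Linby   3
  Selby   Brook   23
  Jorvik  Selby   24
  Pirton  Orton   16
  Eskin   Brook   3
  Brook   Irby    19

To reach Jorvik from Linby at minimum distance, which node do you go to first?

Eskin

Enumerating some paths:
Linby–Irby–Eskin–Brook–Jorvik: 3+5+3+6 = 17
Linby–Eskin–Brook–Jorvik: 7+3+6 = 16
Cheapest is Linby–Eskin–Brook–Jorvik at 16 mi.
So from Linby the first move is to Eskin.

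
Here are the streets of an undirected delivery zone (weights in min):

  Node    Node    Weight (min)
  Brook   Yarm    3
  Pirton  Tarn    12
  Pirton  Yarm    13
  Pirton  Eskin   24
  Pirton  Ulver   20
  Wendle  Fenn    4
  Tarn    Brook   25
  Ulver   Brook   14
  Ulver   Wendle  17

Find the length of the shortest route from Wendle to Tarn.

49 min

Settle nodes by increasing distance from Wendle:
Wendle: 0
Fenn: 4  (via Wendle)
Ulver: 17  (via Wendle)
Brook: 31  (via Ulver)
Yarm: 34  (via Brook)
Pirton: 37  (via Ulver)
Tarn: 49  (via Pirton)
Shortest route: Wendle → Ulver → Pirton → Tarn = 49 min.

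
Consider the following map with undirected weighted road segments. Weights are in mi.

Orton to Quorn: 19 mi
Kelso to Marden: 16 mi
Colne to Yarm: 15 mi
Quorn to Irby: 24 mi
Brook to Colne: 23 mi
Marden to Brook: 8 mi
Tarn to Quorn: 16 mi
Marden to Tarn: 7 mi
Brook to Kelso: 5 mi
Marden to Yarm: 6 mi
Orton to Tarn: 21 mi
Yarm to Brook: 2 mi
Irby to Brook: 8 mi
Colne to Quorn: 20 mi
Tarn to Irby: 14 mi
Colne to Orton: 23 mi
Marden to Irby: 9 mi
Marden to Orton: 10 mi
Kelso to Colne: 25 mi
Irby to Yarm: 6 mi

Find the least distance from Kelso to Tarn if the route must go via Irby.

Shortest Kelso→Irby: Kelso → Brook → Irby = 13
Best Irby to Tarn: Irby → Tarn costing 14
Total via Irby: 13 + 14 = 27 mi.

27 mi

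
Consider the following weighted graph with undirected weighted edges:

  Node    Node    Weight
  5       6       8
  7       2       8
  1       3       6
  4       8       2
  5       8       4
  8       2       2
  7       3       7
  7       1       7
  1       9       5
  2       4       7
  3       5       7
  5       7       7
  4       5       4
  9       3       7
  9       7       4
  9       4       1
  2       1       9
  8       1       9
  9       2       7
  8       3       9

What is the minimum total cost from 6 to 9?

13

Compare a few routes:
6 - 5 - 8 - 4 - 9: 8+4+2+1 = 15
6 - 5 - 7 - 9: 8+7+4 = 19
6 - 5 - 4 - 9: 8+4+1 = 13
Cheapest is 6 - 5 - 4 - 9 at 13.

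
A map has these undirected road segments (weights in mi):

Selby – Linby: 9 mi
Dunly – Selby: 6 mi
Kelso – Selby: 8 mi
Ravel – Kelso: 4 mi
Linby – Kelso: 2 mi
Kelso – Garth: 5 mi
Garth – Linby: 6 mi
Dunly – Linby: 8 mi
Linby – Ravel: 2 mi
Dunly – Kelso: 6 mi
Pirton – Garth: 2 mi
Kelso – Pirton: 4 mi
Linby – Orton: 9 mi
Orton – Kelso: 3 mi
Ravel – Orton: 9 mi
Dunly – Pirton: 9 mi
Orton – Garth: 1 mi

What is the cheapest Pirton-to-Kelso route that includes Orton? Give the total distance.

Shortest Pirton→Orton: Pirton → Garth → Orton = 3
Shortest Orton→Kelso: Orton → Kelso = 3
Total via Orton: 3 + 3 = 6 mi.

6 mi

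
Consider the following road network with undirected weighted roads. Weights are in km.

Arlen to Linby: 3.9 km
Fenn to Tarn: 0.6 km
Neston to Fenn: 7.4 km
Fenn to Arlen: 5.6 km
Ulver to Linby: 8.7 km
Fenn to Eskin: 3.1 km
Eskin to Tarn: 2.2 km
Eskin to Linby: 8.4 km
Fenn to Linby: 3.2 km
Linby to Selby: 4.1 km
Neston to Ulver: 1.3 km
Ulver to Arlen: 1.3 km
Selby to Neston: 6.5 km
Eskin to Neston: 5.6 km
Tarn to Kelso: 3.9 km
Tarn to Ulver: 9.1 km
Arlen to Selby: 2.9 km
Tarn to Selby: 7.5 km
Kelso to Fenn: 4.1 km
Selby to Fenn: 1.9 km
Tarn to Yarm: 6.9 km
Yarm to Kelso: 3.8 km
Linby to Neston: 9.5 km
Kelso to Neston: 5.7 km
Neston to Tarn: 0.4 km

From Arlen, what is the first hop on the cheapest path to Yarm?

Candidate routes:
Arlen–Ulver–Neston–Kelso–Yarm: 1.3+1.3+5.7+3.8 = 12.1
Arlen–Ulver–Neston–Tarn–Yarm: 1.3+1.3+0.4+6.9 = 9.9
Arlen–Ulver–Neston–Tarn–Kelso–Yarm: 1.3+1.3+0.4+3.9+3.8 = 10.7
Arlen–Ulver–Neston–Tarn–Fenn–Kelso–Yarm: 1.3+1.3+0.4+0.6+4.1+3.8 = 11.5
The minimum is 9.9 km via Arlen–Ulver–Neston–Tarn–Yarm.
So from Arlen the first move is to Ulver.

Ulver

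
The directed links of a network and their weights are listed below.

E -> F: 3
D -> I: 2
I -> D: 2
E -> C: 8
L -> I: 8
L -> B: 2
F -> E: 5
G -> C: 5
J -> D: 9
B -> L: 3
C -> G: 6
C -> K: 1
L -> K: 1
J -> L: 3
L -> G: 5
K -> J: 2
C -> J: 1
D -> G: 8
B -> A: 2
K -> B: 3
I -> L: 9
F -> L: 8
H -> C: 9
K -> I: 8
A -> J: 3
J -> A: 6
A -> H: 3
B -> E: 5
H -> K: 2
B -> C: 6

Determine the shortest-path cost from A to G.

Running Dijkstra from A:
A: 0
H: 3  (via A)
J: 3  (via A)
K: 5  (via H)
L: 6  (via J)
B: 8  (via K)
G: 11  (via L)
Shortest route: A → J → L → G = 11.

11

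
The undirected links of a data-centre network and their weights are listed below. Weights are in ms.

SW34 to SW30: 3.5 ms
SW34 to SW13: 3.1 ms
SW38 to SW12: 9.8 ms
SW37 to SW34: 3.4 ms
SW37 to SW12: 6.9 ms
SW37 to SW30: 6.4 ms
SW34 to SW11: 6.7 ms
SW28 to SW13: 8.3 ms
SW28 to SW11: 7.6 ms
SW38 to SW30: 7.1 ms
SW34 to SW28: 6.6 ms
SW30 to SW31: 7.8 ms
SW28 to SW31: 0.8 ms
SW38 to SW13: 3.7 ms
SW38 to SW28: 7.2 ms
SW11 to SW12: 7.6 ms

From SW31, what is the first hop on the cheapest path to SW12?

SW28

Compare a few routes:
SW31–SW28–SW34–SW37–SW12: 0.8+6.6+3.4+6.9 = 17.7
SW31–SW28–SW11–SW12: 0.8+7.6+7.6 = 16
Cheapest is SW31–SW28–SW11–SW12 at 16 ms.
So from SW31 the first move is to SW28.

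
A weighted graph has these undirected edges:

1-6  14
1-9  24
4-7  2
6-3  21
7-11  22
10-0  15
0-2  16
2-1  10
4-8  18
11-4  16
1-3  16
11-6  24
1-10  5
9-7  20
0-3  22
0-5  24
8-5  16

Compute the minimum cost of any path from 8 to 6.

58

Enumerating some paths:
8 → 4 → 7 → 11 → 6: 18+2+22+24 = 66
8 → 5 → 0 → 10 → 1 → 6: 16+24+15+5+14 = 74
8 → 4 → 11 → 6: 18+16+24 = 58
The minimum is 58 via 8 → 4 → 11 → 6.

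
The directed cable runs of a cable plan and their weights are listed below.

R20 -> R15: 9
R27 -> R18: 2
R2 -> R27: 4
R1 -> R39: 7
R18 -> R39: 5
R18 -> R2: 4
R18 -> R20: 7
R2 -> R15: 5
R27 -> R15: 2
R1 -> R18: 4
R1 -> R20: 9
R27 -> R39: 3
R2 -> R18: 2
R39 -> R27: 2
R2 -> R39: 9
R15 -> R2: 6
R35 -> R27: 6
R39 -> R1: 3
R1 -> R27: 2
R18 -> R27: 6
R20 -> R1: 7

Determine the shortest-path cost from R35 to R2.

Shortest distances from R35:
R35: 0
R27: 6  (via R35)
R18: 8  (via R27)
R15: 8  (via R27)
R39: 9  (via R27)
R1: 12  (via R39)
R2: 12  (via R18)
Shortest route: R35 → R27 → R18 → R2 = 12.

12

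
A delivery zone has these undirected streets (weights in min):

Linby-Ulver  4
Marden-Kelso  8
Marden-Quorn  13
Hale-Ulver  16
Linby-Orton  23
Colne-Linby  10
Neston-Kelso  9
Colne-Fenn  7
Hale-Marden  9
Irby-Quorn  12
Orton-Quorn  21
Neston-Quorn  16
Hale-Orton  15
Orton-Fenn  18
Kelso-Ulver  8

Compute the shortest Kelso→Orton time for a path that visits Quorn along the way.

Best Kelso to Quorn: Kelso–Marden–Quorn costing 21
Shortest Quorn→Orton: Quorn–Orton = 21
Total via Quorn: 21 + 21 = 42 min.

42 min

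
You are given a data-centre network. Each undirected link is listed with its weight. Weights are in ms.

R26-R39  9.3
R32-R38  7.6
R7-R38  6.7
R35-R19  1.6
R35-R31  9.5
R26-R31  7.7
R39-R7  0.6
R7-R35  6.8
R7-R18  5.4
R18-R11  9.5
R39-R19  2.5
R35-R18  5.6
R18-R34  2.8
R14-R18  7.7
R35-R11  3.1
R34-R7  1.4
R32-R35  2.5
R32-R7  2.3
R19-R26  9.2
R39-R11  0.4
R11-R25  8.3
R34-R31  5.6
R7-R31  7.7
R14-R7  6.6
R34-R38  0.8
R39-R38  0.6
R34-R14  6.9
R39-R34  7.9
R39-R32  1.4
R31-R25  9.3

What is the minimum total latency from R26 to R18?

Running Dijkstra from R26:
R26: 0
R31: 7.7  (via R26)
R19: 9.2  (via R26)
R39: 9.3  (via R26)
R11: 9.7  (via R39)
R38: 9.9  (via R39)
R7: 9.9  (via R39)
R34: 10.7  (via R38)
R32: 10.7  (via R39)
R35: 10.8  (via R19)
R18: 13.5  (via R34)
Shortest route: R26–R39–R38–R34–R18 = 13.5 ms.

13.5 ms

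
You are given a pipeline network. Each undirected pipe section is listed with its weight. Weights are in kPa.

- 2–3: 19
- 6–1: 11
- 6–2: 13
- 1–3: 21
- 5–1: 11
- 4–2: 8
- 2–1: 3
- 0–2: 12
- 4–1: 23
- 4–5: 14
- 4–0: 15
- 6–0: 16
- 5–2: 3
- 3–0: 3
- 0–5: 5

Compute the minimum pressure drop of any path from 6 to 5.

Running Dijkstra from 6:
6: 0
1: 11  (via 6)
2: 13  (via 6)
0: 16  (via 6)
5: 16  (via 2)
Shortest route: 6 → 2 → 5 = 16 kPa.

16 kPa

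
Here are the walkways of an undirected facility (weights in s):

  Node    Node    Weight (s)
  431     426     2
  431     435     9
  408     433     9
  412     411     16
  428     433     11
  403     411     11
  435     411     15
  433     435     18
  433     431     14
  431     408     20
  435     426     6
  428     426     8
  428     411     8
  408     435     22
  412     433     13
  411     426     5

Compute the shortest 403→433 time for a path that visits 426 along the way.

32 s

Best 403 to 426: 403–411–426 costing 16
Shortest 426→433: 426–431–433 = 16
Total via 426: 16 + 16 = 32 s.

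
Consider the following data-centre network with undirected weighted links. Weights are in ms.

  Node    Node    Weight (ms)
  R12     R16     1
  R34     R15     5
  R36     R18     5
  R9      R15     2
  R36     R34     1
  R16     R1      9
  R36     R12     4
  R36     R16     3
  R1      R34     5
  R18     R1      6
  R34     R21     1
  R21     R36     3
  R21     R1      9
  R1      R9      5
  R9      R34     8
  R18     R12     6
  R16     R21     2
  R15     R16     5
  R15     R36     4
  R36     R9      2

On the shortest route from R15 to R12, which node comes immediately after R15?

R16

Compare a few routes:
R15–R16–R12: 5+1 = 6
R15–R36–R16–R12: 4+3+1 = 8
R15–R36–R12: 4+4 = 8
Cheapest is R15–R16–R12 at 6 ms.
So from R15 the first move is to R16.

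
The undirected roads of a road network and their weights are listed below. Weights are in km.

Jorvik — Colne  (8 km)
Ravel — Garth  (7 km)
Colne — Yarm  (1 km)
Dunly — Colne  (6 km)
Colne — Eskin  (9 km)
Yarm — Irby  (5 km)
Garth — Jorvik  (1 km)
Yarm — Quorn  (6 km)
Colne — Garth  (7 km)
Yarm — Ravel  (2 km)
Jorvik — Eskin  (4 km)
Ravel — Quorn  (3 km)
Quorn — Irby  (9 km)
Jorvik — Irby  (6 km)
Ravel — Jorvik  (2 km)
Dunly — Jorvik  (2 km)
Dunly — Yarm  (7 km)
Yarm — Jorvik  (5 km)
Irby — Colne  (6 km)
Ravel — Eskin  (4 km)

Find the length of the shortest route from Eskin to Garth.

Shortest distances from Eskin:
Eskin: 0
Jorvik: 4  (via Eskin)
Ravel: 4  (via Eskin)
Garth: 5  (via Jorvik)
Shortest route: Eskin → Jorvik → Garth = 5 km.

5 km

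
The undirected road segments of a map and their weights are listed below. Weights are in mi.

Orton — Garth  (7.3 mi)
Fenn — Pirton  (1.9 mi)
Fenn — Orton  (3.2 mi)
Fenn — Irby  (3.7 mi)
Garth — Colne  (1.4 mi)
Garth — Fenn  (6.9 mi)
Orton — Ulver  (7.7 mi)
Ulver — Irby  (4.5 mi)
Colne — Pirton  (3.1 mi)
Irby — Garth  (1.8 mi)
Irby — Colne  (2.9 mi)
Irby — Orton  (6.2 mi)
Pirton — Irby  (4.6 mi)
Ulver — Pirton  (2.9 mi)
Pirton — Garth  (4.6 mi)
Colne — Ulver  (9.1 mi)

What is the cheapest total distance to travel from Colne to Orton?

8.2 mi

Running Dijkstra from Colne:
Colne: 0
Garth: 1.4  (via Colne)
Irby: 2.9  (via Colne)
Pirton: 3.1  (via Colne)
Fenn: 5  (via Pirton)
Ulver: 6  (via Pirton)
Orton: 8.2  (via Fenn)
Shortest route: Colne → Pirton → Fenn → Orton = 8.2 mi.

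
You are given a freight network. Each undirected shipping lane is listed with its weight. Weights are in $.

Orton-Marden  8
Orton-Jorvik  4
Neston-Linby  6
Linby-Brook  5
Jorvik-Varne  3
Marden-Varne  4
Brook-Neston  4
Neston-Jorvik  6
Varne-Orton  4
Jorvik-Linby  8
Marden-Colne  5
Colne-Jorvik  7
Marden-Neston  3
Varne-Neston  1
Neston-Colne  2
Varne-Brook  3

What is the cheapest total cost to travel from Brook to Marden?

Settle nodes by increasing distance from Brook:
Brook: 0
Varne: 3  (via Brook)
Neston: 4  (via Brook)
Linby: 5  (via Brook)
Jorvik: 6  (via Varne)
Colne: 6  (via Neston)
Orton: 7  (via Varne)
Marden: 7  (via Varne)
Shortest route: Brook–Varne–Marden = $7.

$7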